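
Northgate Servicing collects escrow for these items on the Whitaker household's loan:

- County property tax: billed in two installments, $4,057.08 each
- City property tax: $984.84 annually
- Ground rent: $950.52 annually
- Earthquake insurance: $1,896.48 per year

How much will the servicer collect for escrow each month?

$995.50

County property tax: $4,057.08 × 2 = $8,114.16/yr
City property tax: $984.84/yr
Ground rent: $950.52/yr
Earthquake insurance: $1,896.48/yr
Annual escrow total = $11,946.00
Monthly escrow = $11,946.00 ÷ 12 = $995.50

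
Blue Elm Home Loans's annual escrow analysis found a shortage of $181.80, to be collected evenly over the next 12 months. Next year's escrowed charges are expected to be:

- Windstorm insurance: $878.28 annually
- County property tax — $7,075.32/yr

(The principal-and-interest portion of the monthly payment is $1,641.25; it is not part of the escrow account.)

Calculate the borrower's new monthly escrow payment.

Windstorm insurance: $878.28
County property tax: $7,075.32
Total annual escrow = $7,953.60
Per month = $7,953.60 / 12 = $662.80
Shortage per month = $181.80 / 12 = $15.15
Adjusted monthly = $662.80 + $15.15 = $677.95

$677.95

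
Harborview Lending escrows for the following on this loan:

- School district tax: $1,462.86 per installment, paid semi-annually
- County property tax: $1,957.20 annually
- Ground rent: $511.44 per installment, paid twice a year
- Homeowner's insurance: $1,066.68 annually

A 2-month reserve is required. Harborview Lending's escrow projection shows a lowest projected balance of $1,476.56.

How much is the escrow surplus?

$314.48

School district tax — $1,462.86 × 2 = $2,925.72 per year
County property tax — $1,957.20 per year
Ground rent — $511.44 × 2 = $1,022.88 per year
Homeowner's insurance — $1,066.68 per year
Yearly total = $2,925.72 + $1,957.20 + $1,022.88 + $1,066.68 = $6,972.48
Monthly escrow = $6,972.48 ÷ 12 = $581.04
Cushion = 2 × $581.04 = $1,162.08
Excess over cushion: $1,476.56 − $1,162.08 = $314.48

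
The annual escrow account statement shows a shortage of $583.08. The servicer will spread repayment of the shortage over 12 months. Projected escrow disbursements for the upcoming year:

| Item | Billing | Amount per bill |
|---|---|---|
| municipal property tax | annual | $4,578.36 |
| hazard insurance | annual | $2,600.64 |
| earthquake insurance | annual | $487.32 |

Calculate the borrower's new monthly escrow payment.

$687.45

Municipal property tax = $4,578.36
Hazard insurance = $2,600.64
Earthquake insurance = $487.32
Annual escrow total = $4,578.36 + $2,600.64 + $487.32 = $7,666.32
Per month = $7,666.32 / 12 = $638.86
Shortage per month = $583.08 / 12 = $48.59
New monthly escrow = $638.86 + $48.59 = $687.45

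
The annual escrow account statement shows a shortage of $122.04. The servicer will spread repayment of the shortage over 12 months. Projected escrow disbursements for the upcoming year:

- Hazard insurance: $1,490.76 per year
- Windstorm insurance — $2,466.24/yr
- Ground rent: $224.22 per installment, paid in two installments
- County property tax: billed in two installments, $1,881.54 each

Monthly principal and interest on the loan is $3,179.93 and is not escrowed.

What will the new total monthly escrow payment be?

$690.88

Hazard insurance = $1,490.76 annually
Windstorm insurance = $2,466.24 annually
Ground rent = $224.22 × 2 = $448.44 annually
County property tax = $1,881.54 × 2 = $3,763.08 annually
Total per year = $1,490.76 + $2,466.24 + $448.44 + $3,763.08 = $8,168.52
Monthly = $8,168.52 ÷ 12 = $680.71
Monthly shortage recovery: $122.04 ÷ 12 = $10.17
New monthly escrow = $680.71 + $10.17 = $690.88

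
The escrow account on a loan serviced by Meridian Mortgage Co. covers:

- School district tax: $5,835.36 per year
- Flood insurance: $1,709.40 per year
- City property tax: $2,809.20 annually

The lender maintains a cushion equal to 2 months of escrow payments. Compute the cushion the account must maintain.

$1,725.66

School district tax — $5,835.36 annually
Flood insurance — $1,709.40 annually
City property tax — $2,809.20 annually
Total per year = $5,835.36 + $1,709.40 + $2,809.20 = $10,353.96
Per month = $10,353.96 / 12 = $862.83
Required cushion = 2 × $862.83 = $1,725.66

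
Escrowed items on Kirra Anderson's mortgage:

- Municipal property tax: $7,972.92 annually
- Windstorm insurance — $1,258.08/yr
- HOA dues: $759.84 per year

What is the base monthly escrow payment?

Municipal property tax = $7,972.92 per year
Windstorm insurance = $1,258.08 per year
HOA dues = $759.84 per year
Total annual escrow = $7,972.92 + $1,258.08 + $759.84 = $9,990.84
Monthly = $9,990.84 ÷ 12 = $832.57

$832.57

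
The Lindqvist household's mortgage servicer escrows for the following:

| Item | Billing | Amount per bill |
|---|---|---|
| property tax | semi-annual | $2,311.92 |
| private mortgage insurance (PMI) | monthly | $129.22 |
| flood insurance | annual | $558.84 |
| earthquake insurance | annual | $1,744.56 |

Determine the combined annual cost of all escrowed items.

$8,477.88

Property tax = $2,311.92 × 2 = $4,623.84 per year
Private mortgage insurance (PMI) = $129.22 × 12 = $1,550.64 per year
Flood insurance = $558.84 per year
Earthquake insurance = $1,744.56 per year
Combined annual = $4,623.84 + $1,550.64 + $558.84 + $1,744.56 = $8,477.88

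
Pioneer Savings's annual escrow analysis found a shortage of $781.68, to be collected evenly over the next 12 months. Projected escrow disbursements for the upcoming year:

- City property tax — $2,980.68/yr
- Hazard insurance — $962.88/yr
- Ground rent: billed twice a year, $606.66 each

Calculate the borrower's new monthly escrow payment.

City property tax: $2,980.68/yr
Hazard insurance: $962.88/yr
Ground rent: $606.66 × 2 = $1,213.32/yr
Yearly total = $5,156.88
Per month = $5,156.88 / 12 = $429.74
Shortage spread = $781.68 / 12 = $65.14/mo
New monthly escrow = $429.74 + $65.14 = $494.88

$494.88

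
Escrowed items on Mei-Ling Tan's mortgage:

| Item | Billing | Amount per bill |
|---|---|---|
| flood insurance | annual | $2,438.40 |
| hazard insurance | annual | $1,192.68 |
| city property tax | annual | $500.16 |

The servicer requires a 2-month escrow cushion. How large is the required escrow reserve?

$688.54

Flood insurance: $2,438.40 per year
Hazard insurance: $1,192.68 per year
City property tax: $500.16 per year
Annual escrow total = $4,131.24
Monthly escrow = $4,131.24 ÷ 12 = $344.27
Cushion = 2 × $344.27 = $688.54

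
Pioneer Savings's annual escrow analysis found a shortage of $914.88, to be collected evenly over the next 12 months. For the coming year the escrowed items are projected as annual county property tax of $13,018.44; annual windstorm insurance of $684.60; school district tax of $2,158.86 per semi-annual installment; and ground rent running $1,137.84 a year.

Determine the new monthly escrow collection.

County property tax: $13,018.44 per year
Windstorm insurance: $684.60 per year
School district tax: $2,158.86 × 2 = $4,317.72 per year
Ground rent: $1,137.84 per year
Combined annual = $13,018.44 + $684.60 + $4,317.72 + $1,137.84 = $19,158.60
Monthly escrow = $19,158.60 ÷ 12 = $1,596.55
Shortage per month = $914.88 / 12 = $76.24
New monthly escrow = $1,596.55 + $76.24 = $1,672.79

$1,672.79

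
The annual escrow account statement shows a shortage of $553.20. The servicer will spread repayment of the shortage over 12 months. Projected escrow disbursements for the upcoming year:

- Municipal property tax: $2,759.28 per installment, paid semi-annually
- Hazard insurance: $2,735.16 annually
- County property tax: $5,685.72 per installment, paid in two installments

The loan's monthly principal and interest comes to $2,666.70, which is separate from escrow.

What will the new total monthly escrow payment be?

$1,681.53

Municipal property tax — $2,759.28 × 2 = $5,518.56/yr
Hazard insurance — $2,735.16/yr
County property tax — $5,685.72 × 2 = $11,371.44/yr
Combined annual = $5,518.56 + $2,735.16 + $11,371.44 = $19,625.16
Monthly = $19,625.16 ÷ 12 = $1,635.43
Shortage per month = $553.20 / 12 = $46.10
New monthly escrow = $1,635.43 + $46.10 = $1,681.53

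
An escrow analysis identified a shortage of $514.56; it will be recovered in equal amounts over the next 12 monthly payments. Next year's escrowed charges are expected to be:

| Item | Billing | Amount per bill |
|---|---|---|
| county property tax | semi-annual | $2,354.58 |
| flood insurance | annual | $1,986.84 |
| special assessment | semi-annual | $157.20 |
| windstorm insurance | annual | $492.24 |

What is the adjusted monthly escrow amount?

$668.10

County property tax: $2,354.58 × 2 = $4,709.16 per year
Flood insurance: $1,986.84 per year
Special assessment: $157.20 × 2 = $314.40 per year
Windstorm insurance: $492.24 per year
Yearly total = $7,502.64
Monthly escrow = $7,502.64 / 12 = $625.22
Shortage per month = $514.56 / 12 = $42.88
New monthly escrow = $625.22 + $42.88 = $668.10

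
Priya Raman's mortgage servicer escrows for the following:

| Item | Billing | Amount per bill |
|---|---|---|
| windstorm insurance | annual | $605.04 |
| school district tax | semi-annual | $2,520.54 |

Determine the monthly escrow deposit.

$470.51

Windstorm insurance: $605.04
School district tax: $2,520.54 × 2 = $5,041.08
Yearly total = $5,646.12
Monthly escrow = $5,646.12 ÷ 12 = $470.51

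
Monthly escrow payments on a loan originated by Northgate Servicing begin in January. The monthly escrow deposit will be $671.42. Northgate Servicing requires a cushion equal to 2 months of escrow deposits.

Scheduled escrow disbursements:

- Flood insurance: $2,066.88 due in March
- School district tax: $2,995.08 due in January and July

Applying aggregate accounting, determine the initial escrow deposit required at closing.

$4,699.94

Cushion = 2 × $671.42 = $1,342.84
Trial balance (start $0, +$671.42 each month, − disbursements):
  Jan: +$671.42 − $2,995.08 → -$2,323.66
  Feb: +$671.42 → -$1,652.24
  Mar: +$671.42 − $2,066.88 → -$3,047.70
  Apr: +$671.42 → -$2,376.28
  May: +$671.42 → -$1,704.86
  Jun: +$671.42 → -$1,033.44
  Jul: +$671.42 − $2,995.08 → -$3,357.10
  Aug: +$671.42 → -$2,685.68
  Sep: +$671.42 → -$2,014.26
  Oct: +$671.42 → -$1,342.84
  Nov: +$671.42 → -$671.42
  Dec: +$671.42 → $0.00
Lowest trial balance = -$3,357.10 (Jul)
Initial deposit = cushion − low point = $1,342.84 − (-$3,357.10) = $4,699.94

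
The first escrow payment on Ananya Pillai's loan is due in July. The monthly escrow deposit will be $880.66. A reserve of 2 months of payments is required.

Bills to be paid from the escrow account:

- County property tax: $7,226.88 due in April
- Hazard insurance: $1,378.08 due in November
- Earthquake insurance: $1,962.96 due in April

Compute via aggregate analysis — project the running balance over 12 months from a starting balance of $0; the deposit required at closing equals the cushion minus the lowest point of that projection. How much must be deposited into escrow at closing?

$3,522.64

Cushion = 2 × $880.66 = $1,761.32
Trial balance (start $0, +$880.66 each month, − disbursements):
  Jul: +$880.66 → $880.66
  Aug: +$880.66 → $1,761.32
  Sep: +$880.66 → $2,641.98
  Oct: +$880.66 → $3,522.64
  Nov: +$880.66 − $1,378.08 → $3,025.22
  Dec: +$880.66 → $3,905.88
  Jan: +$880.66 → $4,786.54
  Feb: +$880.66 → $5,667.20
  Mar: +$880.66 → $6,547.86
  Apr: +$880.66 − $9,189.84 → -$1,761.32
  May: +$880.66 → -$880.66
  Jun: +$880.66 → $0.00
Lowest trial balance = -$1,761.32 (Apr)
Initial deposit = cushion − low point = $1,761.32 − (-$1,761.32) = $3,522.64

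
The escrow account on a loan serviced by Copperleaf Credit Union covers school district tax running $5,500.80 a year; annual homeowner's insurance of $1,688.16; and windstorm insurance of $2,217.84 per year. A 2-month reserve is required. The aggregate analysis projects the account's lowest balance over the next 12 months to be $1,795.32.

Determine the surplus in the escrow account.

$227.52

School district tax: $5,500.80
Homeowner's insurance: $1,688.16
Windstorm insurance: $2,217.84
Yearly total = $5,500.80 + $1,688.16 + $2,217.84 = $9,406.80
Base monthly escrow = $9,406.80 ÷ 12 = $783.90
Required reserve = 2 × $783.90 = $1,567.80
Excess over cushion: $1,795.32 − $1,567.80 = $227.52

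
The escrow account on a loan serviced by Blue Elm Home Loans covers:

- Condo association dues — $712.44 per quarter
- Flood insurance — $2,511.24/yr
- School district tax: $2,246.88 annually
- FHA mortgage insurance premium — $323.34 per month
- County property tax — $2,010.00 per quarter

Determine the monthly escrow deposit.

Condo association dues = $712.44 × 4 = $2,849.76 per year
Flood insurance = $2,511.24 per year
School district tax = $2,246.88 per year
FHA mortgage insurance premium = $323.34 × 12 = $3,880.08 per year
County property tax = $2,010.00 × 4 = $8,040.00 per year
Annual escrow total = $2,849.76 + $2,511.24 + $2,246.88 + $3,880.08 + $8,040.00 = $19,527.96
Monthly escrow = $19,527.96 / 12 = $1,627.33

$1,627.33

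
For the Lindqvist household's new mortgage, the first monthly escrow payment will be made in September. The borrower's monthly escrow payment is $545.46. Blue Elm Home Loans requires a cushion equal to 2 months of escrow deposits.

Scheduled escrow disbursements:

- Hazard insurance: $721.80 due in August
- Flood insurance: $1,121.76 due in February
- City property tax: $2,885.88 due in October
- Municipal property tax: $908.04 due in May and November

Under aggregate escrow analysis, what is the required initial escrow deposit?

Cushion = 2 × $545.46 = $1,090.92
Trial balance (start $0, +$545.46 each month, − disbursements):
  Sep: +$545.46 → $545.46
  Oct: +$545.46 − $2,885.88 → -$1,794.96
  Nov: +$545.46 − $908.04 → -$2,157.54
  Dec: +$545.46 → -$1,612.08
  Jan: +$545.46 → -$1,066.62
  Feb: +$545.46 − $1,121.76 → -$1,642.92
  Mar: +$545.46 → -$1,097.46
  Apr: +$545.46 → -$552.00
  May: +$545.46 − $908.04 → -$914.58
  Jun: +$545.46 → -$369.12
  Jul: +$545.46 → $176.34
  Aug: +$545.46 − $721.80 → $0.00
Lowest trial balance = -$2,157.54 (Nov)
Initial deposit = cushion − low point = $1,090.92 − (-$2,157.54) = $3,248.46

$3,248.46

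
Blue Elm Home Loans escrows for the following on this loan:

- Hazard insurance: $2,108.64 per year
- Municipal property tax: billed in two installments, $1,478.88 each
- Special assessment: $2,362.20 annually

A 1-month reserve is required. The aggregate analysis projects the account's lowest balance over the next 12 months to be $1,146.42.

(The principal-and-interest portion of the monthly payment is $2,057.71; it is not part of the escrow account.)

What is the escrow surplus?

Hazard insurance — $2,108.64/yr
Municipal property tax — $1,478.88 × 2 = $2,957.76/yr
Special assessment — $2,362.20/yr
Yearly total = $2,108.64 + $2,957.76 + $2,362.20 = $7,428.60
Base monthly escrow = $7,428.60 ÷ 12 = $619.05
Required reserve = 1 × $619.05 = $619.05
Surplus = $1,146.42 − $619.05 = $527.37

$527.37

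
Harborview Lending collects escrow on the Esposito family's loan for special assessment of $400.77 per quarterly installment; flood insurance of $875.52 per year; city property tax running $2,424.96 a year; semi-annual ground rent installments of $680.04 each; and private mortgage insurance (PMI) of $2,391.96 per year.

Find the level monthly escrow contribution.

Special assessment: $400.77 × 4 = $1,603.08
Flood insurance: $875.52
City property tax: $2,424.96
Ground rent: $680.04 × 2 = $1,360.08
Private mortgage insurance (PMI): $2,391.96
Annual escrow total = $8,655.60
Monthly escrow = $8,655.60 ÷ 12 = $721.30

$721.30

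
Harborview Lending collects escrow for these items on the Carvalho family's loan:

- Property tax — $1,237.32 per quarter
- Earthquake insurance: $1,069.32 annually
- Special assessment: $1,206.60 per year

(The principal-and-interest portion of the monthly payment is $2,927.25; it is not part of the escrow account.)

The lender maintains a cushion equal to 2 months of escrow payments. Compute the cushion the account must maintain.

Property tax — $1,237.32 × 4 = $4,949.28
Earthquake insurance — $1,069.32
Special assessment — $1,206.60
Combined annual = $7,225.20
Base monthly escrow = $7,225.20 ÷ 12 = $602.10
Required cushion = 2 × $602.10 = $1,204.20

$1,204.20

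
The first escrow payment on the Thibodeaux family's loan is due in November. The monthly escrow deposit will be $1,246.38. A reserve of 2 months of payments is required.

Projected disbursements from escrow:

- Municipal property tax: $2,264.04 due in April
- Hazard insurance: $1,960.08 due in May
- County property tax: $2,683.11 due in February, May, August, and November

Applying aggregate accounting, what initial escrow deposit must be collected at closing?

Cushion = 2 × $1,246.38 = $2,492.76
Trial balance (start $0, +$1,246.38 each month, − disbursements):
  Nov: +$1,246.38 − $2,683.11 → -$1,436.73
  Dec: +$1,246.38 → -$190.35
  Jan: +$1,246.38 → $1,056.03
  Feb: +$1,246.38 − $2,683.11 → -$380.70
  Mar: +$1,246.38 → $865.68
  Apr: +$1,246.38 − $2,264.04 → -$151.98
  May: +$1,246.38 − $4,643.19 → -$3,548.79
  Jun: +$1,246.38 → -$2,302.41
  Jul: +$1,246.38 → -$1,056.03
  Aug: +$1,246.38 − $2,683.11 → -$2,492.76
  Sep: +$1,246.38 → -$1,246.38
  Oct: +$1,246.38 → $0.00
Lowest trial balance = -$3,548.79 (May)
Initial deposit = cushion − low point = $2,492.76 − (-$3,548.79) = $6,041.55

$6,041.55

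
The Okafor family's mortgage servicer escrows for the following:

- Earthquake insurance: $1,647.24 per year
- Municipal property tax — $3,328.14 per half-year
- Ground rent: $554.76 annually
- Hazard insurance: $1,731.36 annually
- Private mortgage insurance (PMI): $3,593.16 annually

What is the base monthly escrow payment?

$1,181.90

Earthquake insurance: $1,647.24
Municipal property tax: $3,328.14 × 2 = $6,656.28
Ground rent: $554.76
Hazard insurance: $1,731.36
Private mortgage insurance (PMI): $3,593.16
Total per year = $1,647.24 + $6,656.28 + $554.76 + $1,731.36 + $3,593.16 = $14,182.80
Per month = $14,182.80 / 12 = $1,181.90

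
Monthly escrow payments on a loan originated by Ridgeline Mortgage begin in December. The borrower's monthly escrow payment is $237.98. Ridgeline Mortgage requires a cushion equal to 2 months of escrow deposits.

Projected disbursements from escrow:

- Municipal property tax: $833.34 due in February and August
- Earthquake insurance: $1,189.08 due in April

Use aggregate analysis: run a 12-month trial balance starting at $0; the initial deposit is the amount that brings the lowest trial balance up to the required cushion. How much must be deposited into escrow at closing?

$1,308.48

Cushion = 2 × $237.98 = $475.96
Trial balance (start $0, +$237.98 each month, − disbursements):
  Dec: +$237.98 → $237.98
  Jan: +$237.98 → $475.96
  Feb: +$237.98 − $833.34 → -$119.40
  Mar: +$237.98 → $118.58
  Apr: +$237.98 − $1,189.08 → -$832.52
  May: +$237.98 → -$594.54
  Jun: +$237.98 → -$356.56
  Jul: +$237.98 → -$118.58
  Aug: +$237.98 − $833.34 → -$713.94
  Sep: +$237.98 → -$475.96
  Oct: +$237.98 → -$237.98
  Nov: +$237.98 → $0.00
Lowest trial balance = -$832.52 (Apr)
Initial deposit = cushion − low point = $475.96 − (-$832.52) = $1,308.48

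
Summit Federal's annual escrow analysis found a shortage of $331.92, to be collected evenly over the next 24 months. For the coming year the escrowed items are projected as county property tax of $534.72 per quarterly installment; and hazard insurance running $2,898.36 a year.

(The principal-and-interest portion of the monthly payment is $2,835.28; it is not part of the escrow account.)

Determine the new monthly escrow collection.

County property tax = $534.72 × 4 = $2,138.88 per year
Hazard insurance = $2,898.36 per year
Total per year = $2,138.88 + $2,898.36 = $5,037.24
Per month = $5,037.24 ÷ 12 = $419.77
Monthly shortage recovery: $331.92 ÷ 24 = $13.83
Adjusted monthly = $419.77 + $13.83 = $433.60

$433.60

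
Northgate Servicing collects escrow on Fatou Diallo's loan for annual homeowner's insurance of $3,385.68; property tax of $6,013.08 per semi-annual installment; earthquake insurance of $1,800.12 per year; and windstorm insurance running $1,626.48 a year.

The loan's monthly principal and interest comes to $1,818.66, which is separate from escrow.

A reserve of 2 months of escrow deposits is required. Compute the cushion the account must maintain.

$3,139.74

Homeowner's insurance = $3,385.68/yr
Property tax = $6,013.08 × 2 = $12,026.16/yr
Earthquake insurance = $1,800.12/yr
Windstorm insurance = $1,626.48/yr
Total per year = $3,385.68 + $12,026.16 + $1,800.12 + $1,626.48 = $18,838.44
Base monthly escrow = $18,838.44 / 12 = $1,569.87
Required cushion = 2 × $1,569.87 = $3,139.74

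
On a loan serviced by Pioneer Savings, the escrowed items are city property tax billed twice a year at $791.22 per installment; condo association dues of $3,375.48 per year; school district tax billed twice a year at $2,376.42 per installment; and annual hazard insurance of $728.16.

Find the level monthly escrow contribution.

$869.91

City property tax — $791.22 × 2 = $1,582.44
Condo association dues — $3,375.48
School district tax — $2,376.42 × 2 = $4,752.84
Hazard insurance — $728.16
Total annual escrow = $10,438.92
Monthly = $10,438.92 ÷ 12 = $869.91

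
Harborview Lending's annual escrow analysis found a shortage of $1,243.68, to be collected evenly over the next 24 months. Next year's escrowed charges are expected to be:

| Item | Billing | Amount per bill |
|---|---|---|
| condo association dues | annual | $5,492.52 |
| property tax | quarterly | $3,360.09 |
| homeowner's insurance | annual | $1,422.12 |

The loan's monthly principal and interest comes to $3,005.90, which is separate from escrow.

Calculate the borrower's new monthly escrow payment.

Condo association dues: $5,492.52 annually
Property tax: $3,360.09 × 4 = $13,440.36 annually
Homeowner's insurance: $1,422.12 annually
Combined annual = $20,355.00
Monthly = $20,355.00 / 12 = $1,696.25
Shortage spread = $1,243.68 ÷ 24 = $51.82/mo
Adjusted monthly = $1,696.25 + $51.82 = $1,748.07

$1,748.07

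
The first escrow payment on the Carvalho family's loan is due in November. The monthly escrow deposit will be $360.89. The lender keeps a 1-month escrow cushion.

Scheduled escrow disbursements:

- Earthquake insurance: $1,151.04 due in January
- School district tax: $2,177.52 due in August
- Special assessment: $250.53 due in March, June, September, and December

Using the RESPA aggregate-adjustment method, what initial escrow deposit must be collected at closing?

Cushion = 1 × $360.89 = $360.89
Trial balance (start $0, +$360.89 each month, − disbursements):
  Nov: +$360.89 → $360.89
  Dec: +$360.89 − $250.53 → $471.25
  Jan: +$360.89 − $1,151.04 → -$318.90
  Feb: +$360.89 → $41.99
  Mar: +$360.89 − $250.53 → $152.35
  Apr: +$360.89 → $513.24
  May: +$360.89 → $874.13
  Jun: +$360.89 − $250.53 → $984.49
  Jul: +$360.89 → $1,345.38
  Aug: +$360.89 − $2,177.52 → -$471.25
  Sep: +$360.89 − $250.53 → -$360.89
  Oct: +$360.89 → $0.00
Lowest trial balance = -$471.25 (Aug)
Initial deposit = cushion − low point = $360.89 − (-$471.25) = $832.14

$832.14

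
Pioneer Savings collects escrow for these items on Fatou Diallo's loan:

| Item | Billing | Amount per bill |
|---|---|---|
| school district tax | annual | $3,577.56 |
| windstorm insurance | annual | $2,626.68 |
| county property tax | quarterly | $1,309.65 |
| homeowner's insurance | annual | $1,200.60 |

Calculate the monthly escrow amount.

$1,053.62

School district tax — $3,577.56 annually
Windstorm insurance — $2,626.68 annually
County property tax — $1,309.65 × 4 = $5,238.60 annually
Homeowner's insurance — $1,200.60 annually
Combined annual = $3,577.56 + $2,626.68 + $5,238.60 + $1,200.60 = $12,643.44
Monthly escrow = $12,643.44 / 12 = $1,053.62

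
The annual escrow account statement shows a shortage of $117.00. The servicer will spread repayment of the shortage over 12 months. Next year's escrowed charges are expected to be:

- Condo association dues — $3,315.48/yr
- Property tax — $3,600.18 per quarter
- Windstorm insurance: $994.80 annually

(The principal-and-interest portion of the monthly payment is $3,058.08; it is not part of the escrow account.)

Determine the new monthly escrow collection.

$1,569.00

Condo association dues = $3,315.48/yr
Property tax = $3,600.18 × 4 = $14,400.72/yr
Windstorm insurance = $994.80/yr
Yearly total = $3,315.48 + $14,400.72 + $994.80 = $18,711.00
Monthly escrow = $18,711.00 / 12 = $1,559.25
Shortage per month = $117.00 ÷ 12 = $9.75
New monthly escrow = $1,559.25 + $9.75 = $1,569.00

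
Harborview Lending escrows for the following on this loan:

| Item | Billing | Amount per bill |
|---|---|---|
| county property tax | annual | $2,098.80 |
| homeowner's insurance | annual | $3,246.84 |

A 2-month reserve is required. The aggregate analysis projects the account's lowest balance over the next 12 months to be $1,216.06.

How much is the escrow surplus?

County property tax = $2,098.80 per year
Homeowner's insurance = $3,246.84 per year
Total per year = $2,098.80 + $3,246.84 = $5,345.64
Base monthly escrow = $5,345.64 ÷ 12 = $445.47
Required reserve = 2 × $445.47 = $890.94
Excess over cushion: $1,216.06 − $890.94 = $325.12

$325.12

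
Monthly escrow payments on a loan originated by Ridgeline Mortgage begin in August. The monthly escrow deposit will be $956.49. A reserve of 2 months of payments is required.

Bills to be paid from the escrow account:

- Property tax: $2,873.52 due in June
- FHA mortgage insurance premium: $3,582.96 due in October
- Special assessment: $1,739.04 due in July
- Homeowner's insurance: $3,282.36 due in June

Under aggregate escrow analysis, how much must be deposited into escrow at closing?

Cushion = 2 × $956.49 = $1,912.98
Trial balance (start $0, +$956.49 each month, − disbursements):
  Aug: +$956.49 → $956.49
  Sep: +$956.49 → $1,912.98
  Oct: +$956.49 − $3,582.96 → -$713.49
  Nov: +$956.49 → $243.00
  Dec: +$956.49 → $1,199.49
  Jan: +$956.49 → $2,155.98
  Feb: +$956.49 → $3,112.47
  Mar: +$956.49 → $4,068.96
  Apr: +$956.49 → $5,025.45
  May: +$956.49 → $5,981.94
  Jun: +$956.49 − $6,155.88 → $782.55
  Jul: +$956.49 − $1,739.04 → $0.00
Lowest trial balance = -$713.49 (Oct)
Initial deposit = cushion − low point = $1,912.98 − (-$713.49) = $2,626.47

$2,626.47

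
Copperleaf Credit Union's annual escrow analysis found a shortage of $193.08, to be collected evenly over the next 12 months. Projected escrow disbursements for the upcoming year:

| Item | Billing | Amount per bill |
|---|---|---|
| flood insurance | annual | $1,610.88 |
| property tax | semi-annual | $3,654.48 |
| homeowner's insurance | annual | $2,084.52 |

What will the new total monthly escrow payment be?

Flood insurance: $1,610.88 annually
Property tax: $3,654.48 × 2 = $7,308.96 annually
Homeowner's insurance: $2,084.52 annually
Total per year = $1,610.88 + $7,308.96 + $2,084.52 = $11,004.36
Per month = $11,004.36 / 12 = $917.03
Monthly shortage recovery: $193.08 ÷ 12 = $16.09
Adjusted monthly = $917.03 + $16.09 = $933.12

$933.12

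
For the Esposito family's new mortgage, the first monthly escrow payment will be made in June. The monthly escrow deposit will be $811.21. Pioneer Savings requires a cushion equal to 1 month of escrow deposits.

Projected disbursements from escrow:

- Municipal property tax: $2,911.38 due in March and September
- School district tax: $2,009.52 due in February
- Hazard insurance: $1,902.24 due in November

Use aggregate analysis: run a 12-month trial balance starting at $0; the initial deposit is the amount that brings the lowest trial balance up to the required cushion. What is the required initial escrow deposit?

$2,433.63

Cushion = 1 × $811.21 = $811.21
Trial balance (start $0, +$811.21 each month, − disbursements):
  Jun: +$811.21 → $811.21
  Jul: +$811.21 → $1,622.42
  Aug: +$811.21 → $2,433.63
  Sep: +$811.21 − $2,911.38 → $333.46
  Oct: +$811.21 → $1,144.67
  Nov: +$811.21 − $1,902.24 → $53.64
  Dec: +$811.21 → $864.85
  Jan: +$811.21 → $1,676.06
  Feb: +$811.21 − $2,009.52 → $477.75
  Mar: +$811.21 − $2,911.38 → -$1,622.42
  Apr: +$811.21 → -$811.21
  May: +$811.21 → $0.00
Lowest trial balance = -$1,622.42 (Mar)
Initial deposit = cushion − low point = $811.21 − (-$1,622.42) = $2,433.63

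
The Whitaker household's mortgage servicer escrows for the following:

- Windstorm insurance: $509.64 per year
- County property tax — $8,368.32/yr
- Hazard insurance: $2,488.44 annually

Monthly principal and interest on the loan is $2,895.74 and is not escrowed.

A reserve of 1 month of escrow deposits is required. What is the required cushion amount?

$947.20

Windstorm insurance = $509.64 annually
County property tax = $8,368.32 annually
Hazard insurance = $2,488.44 annually
Total annual escrow = $509.64 + $8,368.32 + $2,488.44 = $11,366.40
Base monthly escrow = $11,366.40 ÷ 12 = $947.20
Reserve = 1 × $947.20 = $947.20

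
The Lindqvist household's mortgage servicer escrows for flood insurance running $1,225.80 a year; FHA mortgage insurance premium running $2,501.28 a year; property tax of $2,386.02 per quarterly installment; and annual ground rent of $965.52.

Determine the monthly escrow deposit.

Flood insurance: $1,225.80
FHA mortgage insurance premium: $2,501.28
Property tax: $2,386.02 × 4 = $9,544.08
Ground rent: $965.52
Yearly total = $1,225.80 + $2,501.28 + $9,544.08 + $965.52 = $14,236.68
Base monthly escrow = $14,236.68 / 12 = $1,186.39

$1,186.39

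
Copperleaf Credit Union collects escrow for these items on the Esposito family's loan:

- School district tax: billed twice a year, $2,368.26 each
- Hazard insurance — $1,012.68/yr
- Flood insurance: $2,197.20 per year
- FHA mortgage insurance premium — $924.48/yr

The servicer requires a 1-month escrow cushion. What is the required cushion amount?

$739.24

School district tax = $2,368.26 × 2 = $4,736.52 per year
Hazard insurance = $1,012.68 per year
Flood insurance = $2,197.20 per year
FHA mortgage insurance premium = $924.48 per year
Total per year = $4,736.52 + $1,012.68 + $2,197.20 + $924.48 = $8,870.88
Monthly = $8,870.88 / 12 = $739.24
Reserve = 1 × $739.24 = $739.24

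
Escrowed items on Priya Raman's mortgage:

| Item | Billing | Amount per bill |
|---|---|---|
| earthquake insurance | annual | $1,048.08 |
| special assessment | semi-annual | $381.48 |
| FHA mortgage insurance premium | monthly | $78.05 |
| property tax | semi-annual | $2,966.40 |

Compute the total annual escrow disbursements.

$8,680.44

Earthquake insurance — $1,048.08
Special assessment — $381.48 × 2 = $762.96
FHA mortgage insurance premium — $78.05 × 12 = $936.60
Property tax — $2,966.40 × 2 = $5,932.80
Total annual escrow = $8,680.44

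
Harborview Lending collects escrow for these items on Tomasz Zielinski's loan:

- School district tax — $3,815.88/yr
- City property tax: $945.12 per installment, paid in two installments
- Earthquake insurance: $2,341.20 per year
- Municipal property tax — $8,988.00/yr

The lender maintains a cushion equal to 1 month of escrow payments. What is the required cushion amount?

$1,419.61

School district tax: $3,815.88 annually
City property tax: $945.12 × 2 = $1,890.24 annually
Earthquake insurance: $2,341.20 annually
Municipal property tax: $8,988.00 annually
Total per year = $3,815.88 + $1,890.24 + $2,341.20 + $8,988.00 = $17,035.32
Monthly = $17,035.32 / 12 = $1,419.61
Required cushion = 1 × $1,419.61 = $1,419.61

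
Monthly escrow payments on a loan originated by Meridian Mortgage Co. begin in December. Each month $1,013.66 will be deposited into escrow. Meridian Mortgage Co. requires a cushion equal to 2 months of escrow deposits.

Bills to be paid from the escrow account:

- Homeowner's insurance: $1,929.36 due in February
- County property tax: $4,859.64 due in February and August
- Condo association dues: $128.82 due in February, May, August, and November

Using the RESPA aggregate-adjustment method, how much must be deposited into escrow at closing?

$5,904.16

Cushion = 2 × $1,013.66 = $2,027.32
Trial balance (start $0, +$1,013.66 each month, − disbursements):
  Dec: +$1,013.66 → $1,013.66
  Jan: +$1,013.66 → $2,027.32
  Feb: +$1,013.66 − $6,917.82 → -$3,876.84
  Mar: +$1,013.66 → -$2,863.18
  Apr: +$1,013.66 → -$1,849.52
  May: +$1,013.66 − $128.82 → -$964.68
  Jun: +$1,013.66 → $48.98
  Jul: +$1,013.66 → $1,062.64
  Aug: +$1,013.66 − $4,988.46 → -$2,912.16
  Sep: +$1,013.66 → -$1,898.50
  Oct: +$1,013.66 → -$884.84
  Nov: +$1,013.66 − $128.82 → $0.00
Lowest trial balance = -$3,876.84 (Feb)
Initial deposit = cushion − low point = $2,027.32 − (-$3,876.84) = $5,904.16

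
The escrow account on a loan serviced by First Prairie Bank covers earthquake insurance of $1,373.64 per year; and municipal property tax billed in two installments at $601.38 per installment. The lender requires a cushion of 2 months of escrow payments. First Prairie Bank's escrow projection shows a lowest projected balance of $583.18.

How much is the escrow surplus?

Earthquake insurance: $1,373.64
Municipal property tax: $601.38 × 2 = $1,202.76
Total per year = $1,373.64 + $1,202.76 = $2,576.40
Monthly = $2,576.40 ÷ 12 = $214.70
Required reserve = 2 × $214.70 = $429.40
Surplus = $583.18 − $429.40 = $153.78

$153.78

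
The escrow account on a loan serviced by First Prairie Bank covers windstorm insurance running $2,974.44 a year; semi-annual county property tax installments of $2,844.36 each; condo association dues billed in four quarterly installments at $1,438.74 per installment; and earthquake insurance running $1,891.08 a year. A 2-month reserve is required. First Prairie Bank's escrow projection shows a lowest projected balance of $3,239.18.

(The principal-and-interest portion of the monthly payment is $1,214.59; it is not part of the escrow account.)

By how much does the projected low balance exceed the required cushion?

Windstorm insurance = $2,974.44
County property tax = $2,844.36 × 2 = $5,688.72
Condo association dues = $1,438.74 × 4 = $5,754.96
Earthquake insurance = $1,891.08
Yearly total = $16,309.20
Monthly = $16,309.20 / 12 = $1,359.10
Cushion = 2 × $1,359.10 = $2,718.20
Excess over cushion: $3,239.18 − $2,718.20 = $520.98

$520.98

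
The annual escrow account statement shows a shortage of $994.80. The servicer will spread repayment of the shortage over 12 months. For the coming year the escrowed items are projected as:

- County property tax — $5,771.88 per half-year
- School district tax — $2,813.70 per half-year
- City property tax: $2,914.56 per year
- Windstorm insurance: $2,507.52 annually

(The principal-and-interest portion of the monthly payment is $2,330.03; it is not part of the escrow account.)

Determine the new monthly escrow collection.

County property tax — $5,771.88 × 2 = $11,543.76
School district tax — $2,813.70 × 2 = $5,627.40
City property tax — $2,914.56
Windstorm insurance — $2,507.52
Annual escrow total = $11,543.76 + $5,627.40 + $2,914.56 + $2,507.52 = $22,593.24
Monthly escrow = $22,593.24 ÷ 12 = $1,882.77
Shortage per month = $994.80 ÷ 12 = $82.90
New monthly escrow = $1,882.77 + $82.90 = $1,965.67

$1,965.67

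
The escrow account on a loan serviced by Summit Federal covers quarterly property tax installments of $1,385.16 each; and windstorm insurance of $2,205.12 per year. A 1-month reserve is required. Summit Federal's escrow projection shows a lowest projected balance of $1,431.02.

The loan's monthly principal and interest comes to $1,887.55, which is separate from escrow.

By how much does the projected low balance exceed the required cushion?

$785.54

Property tax — $1,385.16 × 4 = $5,540.64
Windstorm insurance — $2,205.12
Annual escrow total = $7,745.76
Monthly escrow = $7,745.76 / 12 = $645.48
Required reserve = 1 × $645.48 = $645.48
Excess over cushion: $1,431.02 − $645.48 = $785.54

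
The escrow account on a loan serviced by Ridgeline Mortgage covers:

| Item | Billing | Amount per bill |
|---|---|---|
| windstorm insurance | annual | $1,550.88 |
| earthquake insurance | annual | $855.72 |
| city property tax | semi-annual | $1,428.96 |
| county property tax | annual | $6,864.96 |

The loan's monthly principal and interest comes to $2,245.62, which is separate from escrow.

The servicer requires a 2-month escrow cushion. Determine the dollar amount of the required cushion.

$2,021.58

Windstorm insurance = $1,550.88/yr
Earthquake insurance = $855.72/yr
City property tax = $1,428.96 × 2 = $2,857.92/yr
County property tax = $6,864.96/yr
Total per year = $1,550.88 + $855.72 + $2,857.92 + $6,864.96 = $12,129.48
Monthly = $12,129.48 ÷ 12 = $1,010.79
Cushion = 2 × $1,010.79 = $2,021.58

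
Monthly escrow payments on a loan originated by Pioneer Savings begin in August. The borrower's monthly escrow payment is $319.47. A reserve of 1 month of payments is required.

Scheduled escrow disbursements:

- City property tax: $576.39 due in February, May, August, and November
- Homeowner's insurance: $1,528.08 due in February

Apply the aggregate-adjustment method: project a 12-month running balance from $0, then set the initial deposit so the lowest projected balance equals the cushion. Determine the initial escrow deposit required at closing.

Cushion = 1 × $319.47 = $319.47
Trial balance (start $0, +$319.47 each month, − disbursements):
  Aug: +$319.47 − $576.39 → -$256.92
  Sep: +$319.47 → $62.55
  Oct: +$319.47 → $382.02
  Nov: +$319.47 − $576.39 → $125.10
  Dec: +$319.47 → $444.57
  Jan: +$319.47 → $764.04
  Feb: +$319.47 − $2,104.47 → -$1,020.96
  Mar: +$319.47 → -$701.49
  Apr: +$319.47 → -$382.02
  May: +$319.47 − $576.39 → -$638.94
  Jun: +$319.47 → -$319.47
  Jul: +$319.47 → $0.00
Lowest trial balance = -$1,020.96 (Feb)
Initial deposit = cushion − low point = $319.47 − (-$1,020.96) = $1,340.43

$1,340.43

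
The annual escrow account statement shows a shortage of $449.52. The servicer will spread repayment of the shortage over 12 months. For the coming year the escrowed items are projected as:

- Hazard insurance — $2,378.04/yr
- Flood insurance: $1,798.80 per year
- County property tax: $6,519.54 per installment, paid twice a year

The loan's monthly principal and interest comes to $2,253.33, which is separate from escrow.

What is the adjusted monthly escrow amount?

$1,472.12

Hazard insurance — $2,378.04
Flood insurance — $1,798.80
County property tax — $6,519.54 × 2 = $13,039.08
Total per year = $2,378.04 + $1,798.80 + $13,039.08 = $17,215.92
Monthly = $17,215.92 ÷ 12 = $1,434.66
Shortage per month = $449.52 / 12 = $37.46
New monthly escrow = $1,434.66 + $37.46 = $1,472.12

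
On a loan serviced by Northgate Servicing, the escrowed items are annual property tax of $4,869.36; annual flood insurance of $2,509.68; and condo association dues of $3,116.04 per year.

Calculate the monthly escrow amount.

Property tax: $4,869.36 per year
Flood insurance: $2,509.68 per year
Condo association dues: $3,116.04 per year
Combined annual = $4,869.36 + $2,509.68 + $3,116.04 = $10,495.08
Base monthly escrow = $10,495.08 / 12 = $874.59

$874.59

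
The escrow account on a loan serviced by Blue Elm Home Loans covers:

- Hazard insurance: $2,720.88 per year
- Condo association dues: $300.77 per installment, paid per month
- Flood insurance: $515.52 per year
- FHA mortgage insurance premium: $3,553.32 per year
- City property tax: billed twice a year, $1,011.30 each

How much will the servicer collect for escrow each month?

Hazard insurance = $2,720.88
Condo association dues = $300.77 × 12 = $3,609.24
Flood insurance = $515.52
FHA mortgage insurance premium = $3,553.32
City property tax = $1,011.30 × 2 = $2,022.60
Total annual escrow = $12,421.56
Per month = $12,421.56 ÷ 12 = $1,035.13

$1,035.13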